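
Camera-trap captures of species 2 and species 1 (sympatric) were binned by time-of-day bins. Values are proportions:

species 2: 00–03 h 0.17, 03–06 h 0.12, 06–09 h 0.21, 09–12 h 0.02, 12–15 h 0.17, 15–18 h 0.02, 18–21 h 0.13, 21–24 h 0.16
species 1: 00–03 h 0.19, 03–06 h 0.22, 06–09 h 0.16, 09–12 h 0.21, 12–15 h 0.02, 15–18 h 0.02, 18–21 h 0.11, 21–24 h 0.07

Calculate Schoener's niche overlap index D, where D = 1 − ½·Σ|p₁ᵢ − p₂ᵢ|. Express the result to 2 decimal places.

0.69

Σ|p₁ᵢ − p₂ᵢ| = 0.02 + 0.10 + 0.05 + 0.19 + 0.15 + 0.00 + 0.02 + 0.09 = 0.62
D = 1 − ½ × 0.62 = 1 − 0.310 = 0.6900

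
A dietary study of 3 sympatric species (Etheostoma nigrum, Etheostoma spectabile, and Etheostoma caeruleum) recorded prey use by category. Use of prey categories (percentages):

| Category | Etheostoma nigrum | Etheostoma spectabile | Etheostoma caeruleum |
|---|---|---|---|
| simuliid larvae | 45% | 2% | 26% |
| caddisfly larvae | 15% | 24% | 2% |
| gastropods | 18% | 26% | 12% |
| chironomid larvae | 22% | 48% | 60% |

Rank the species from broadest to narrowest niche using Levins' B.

Convert percentages to proportions (divide by 100).
Σp_nigrᵢ² = 0.45² + 0.15² + 0.18² + 0.22² = 0.2025 + 0.0225 + 0.0324 + 0.0484 = 0.3058
B_nigr = 1 / 0.3058 = 3.2701
Σp_specᵢ² = 0.02² + 0.24² + 0.26² + 0.48² = 0.0004 + 0.0576 + 0.0676 + 0.2304 = 0.3560
B_spec = 1 / 0.3560 = 2.8090
Σp_caerᵢ² = 0.26² + 0.02² + 0.12² + 0.60² = 0.0676 + 0.0004 + 0.0144 + 0.3600 = 0.4424
B_caer = 1 / 0.4424 = 2.2604
Ranking by B (broadest → narrowest): Etheostoma nigrum (3.27) > Etheostoma spectabile (2.81) > Etheostoma caeruleum (2.26)

Etheostoma nigrum > Etheostoma spectabile > Etheostoma caeruleum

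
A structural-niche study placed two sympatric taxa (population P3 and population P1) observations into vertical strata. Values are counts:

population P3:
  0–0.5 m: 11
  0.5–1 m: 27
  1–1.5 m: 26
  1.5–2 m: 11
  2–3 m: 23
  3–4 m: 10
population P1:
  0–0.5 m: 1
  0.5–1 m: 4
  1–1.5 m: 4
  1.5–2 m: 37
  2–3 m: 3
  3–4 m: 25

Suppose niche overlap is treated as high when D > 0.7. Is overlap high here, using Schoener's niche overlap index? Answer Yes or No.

Proportions for population P3 (n=108): 11/108=0.1019, 27/108=0.2500, 26/108=0.2407, 11/108=0.1019, 23/108=0.2130, 10/108=0.0926
Proportions for population P1 (n=74): 1/74=0.0135, 4/74=0.0541, 4/74=0.0541, 37/74=0.5000, 3/74=0.0405, 25/74=0.3378
Σ|p₁ᵢ − p₂ᵢ| = 0.0884 + 0.1959 + 0.1866 + 0.3981 + 0.1725 + 0.2452 = 1.2867
D = 1 − ½ × 1.2867 = 1 − 0.64335 = 0.35665
D = 0.35665 < 0.7 → No.

No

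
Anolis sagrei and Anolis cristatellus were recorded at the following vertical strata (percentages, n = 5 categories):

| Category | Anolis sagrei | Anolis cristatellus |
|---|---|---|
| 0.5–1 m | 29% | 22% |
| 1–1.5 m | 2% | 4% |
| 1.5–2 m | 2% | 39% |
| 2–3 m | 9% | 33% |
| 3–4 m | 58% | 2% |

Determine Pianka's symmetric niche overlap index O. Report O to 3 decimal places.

Convert percentages to proportions (divide by 100).
Σ p₁ᵢp₂ᵢ = 0.0638 + 0.0008 + 0.0078 + 0.0297 + 0.0116 = 0.1137
Σp_1ᵢ² = 0.29² + 0.02² + 0.02² + 0.09² + 0.58² = 0.0841 + 0.0004 + 0.0004 + 0.0081 + 0.3364 = 0.4294
Σp_2ᵢ² = 0.22² + 0.04² + 0.39² + 0.33² + 0.02² = 0.0484 + 0.0016 + 0.1521 + 0.1089 + 0.0004 = 0.3114
O = 0.1137 / √(0.4294 × 0.3114) = 0.1137 / 0.365671 = 0.31094

0.311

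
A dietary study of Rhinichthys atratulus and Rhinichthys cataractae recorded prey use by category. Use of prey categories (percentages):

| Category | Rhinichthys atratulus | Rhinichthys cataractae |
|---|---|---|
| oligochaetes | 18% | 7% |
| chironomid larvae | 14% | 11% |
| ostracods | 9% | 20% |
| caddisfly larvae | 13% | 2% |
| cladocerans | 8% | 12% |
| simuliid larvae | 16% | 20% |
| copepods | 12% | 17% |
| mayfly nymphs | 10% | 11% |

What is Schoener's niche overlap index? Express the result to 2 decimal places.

Convert percentages to proportions (divide by 100).
Σ|p₁ᵢ − p₂ᵢ| = 0.11 + 0.03 + 0.11 + 0.11 + 0.04 + 0.04 + 0.05 + 0.01 = 0.50
D = 1 − ½ × 0.50 = 1 − 0.250 = 0.7500

0.75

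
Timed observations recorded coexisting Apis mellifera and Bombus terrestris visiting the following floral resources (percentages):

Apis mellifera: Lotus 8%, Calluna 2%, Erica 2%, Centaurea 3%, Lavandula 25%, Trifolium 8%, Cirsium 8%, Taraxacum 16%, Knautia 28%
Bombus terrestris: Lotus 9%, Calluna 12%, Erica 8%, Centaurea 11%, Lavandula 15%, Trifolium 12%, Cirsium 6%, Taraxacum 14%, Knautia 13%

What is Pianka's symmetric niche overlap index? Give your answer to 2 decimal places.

Convert percentages to proportions (divide by 100).
Σ p₁ᵢp₂ᵢ = 0.0072 + 0.0024 + 0.0016 + 0.0033 + 0.0375 + 0.0096 + 0.0048 + 0.0224 + 0.0364 = 0.1252
Σp_1ᵢ² = 0.08² + 0.02² + 0.02² + 0.03² + 0.25² + 0.08² + 0.08² + 0.16² + 0.28² = 0.0064 + 0.0004 + 0.0004 + 0.0009 + 0.0625 + 0.0064 + 0.0064 + 0.0256 + 0.0784 = 0.1874
Σp_2ᵢ² = 0.09² + 0.12² + 0.08² + 0.11² + 0.15² + 0.12² + 0.06² + 0.14² + 0.13² = 0.0081 + 0.0144 + 0.0064 + 0.0121 + 0.0225 + 0.0144 + 0.0036 + 0.0196 + 0.0169 = 0.1180
O = 0.1252 / √(0.1874 × 0.1180) = 0.1252 / 0.14871 = 0.8419

0.84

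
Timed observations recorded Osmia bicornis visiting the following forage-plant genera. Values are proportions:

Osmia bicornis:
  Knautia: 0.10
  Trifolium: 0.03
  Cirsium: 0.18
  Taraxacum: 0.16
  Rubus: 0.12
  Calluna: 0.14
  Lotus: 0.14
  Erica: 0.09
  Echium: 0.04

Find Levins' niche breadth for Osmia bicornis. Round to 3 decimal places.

Σpᵢ² = 0.10² + 0.03² + 0.18² + 0.16² + 0.12² + 0.14² + 0.14² + 0.09² + 0.04² = 0.0100 + 0.0009 + 0.0324 + 0.0256 + 0.0144 + 0.0196 + 0.0196 + 0.0081 + 0.0016 = 0.1322
B = 1 / 0.1322 = 7.56430

7.564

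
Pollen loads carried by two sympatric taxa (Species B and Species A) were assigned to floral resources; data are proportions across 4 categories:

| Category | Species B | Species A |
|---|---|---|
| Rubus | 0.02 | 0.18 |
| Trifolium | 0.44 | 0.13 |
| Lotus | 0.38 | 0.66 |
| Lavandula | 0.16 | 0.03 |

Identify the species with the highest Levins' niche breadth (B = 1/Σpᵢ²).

Σp_Bᵢ² = 0.02² + 0.44² + 0.38² + 0.16² = 0.0004 + 0.1936 + 0.1444 + 0.0256 = 0.3640
B_B = 1 / 0.3640 = 2.7473
Σp_Aᵢ² = 0.18² + 0.13² + 0.66² + 0.03² = 0.0324 + 0.0169 + 0.4356 + 0.0009 = 0.4858
B_A = 1 / 0.4858 = 2.0585
Highest B → broadest niche (most generalist): Species B (B = 2.75).

Species B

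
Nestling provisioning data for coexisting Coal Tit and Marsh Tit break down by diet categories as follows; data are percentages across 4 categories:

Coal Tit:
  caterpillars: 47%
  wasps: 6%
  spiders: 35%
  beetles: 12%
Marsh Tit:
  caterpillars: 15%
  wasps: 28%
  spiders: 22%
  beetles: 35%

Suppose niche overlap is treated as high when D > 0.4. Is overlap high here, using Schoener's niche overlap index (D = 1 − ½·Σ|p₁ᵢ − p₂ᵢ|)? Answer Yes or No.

Yes

Convert percentages to proportions (divide by 100).
Σ|p₁ᵢ − p₂ᵢ| = 0.32 + 0.22 + 0.13 + 0.23 = 0.90
D = 1 − ½ × 0.90 = 1 − 0.450 = 0.5500
D = 0.5500 > 0.4 → Yes.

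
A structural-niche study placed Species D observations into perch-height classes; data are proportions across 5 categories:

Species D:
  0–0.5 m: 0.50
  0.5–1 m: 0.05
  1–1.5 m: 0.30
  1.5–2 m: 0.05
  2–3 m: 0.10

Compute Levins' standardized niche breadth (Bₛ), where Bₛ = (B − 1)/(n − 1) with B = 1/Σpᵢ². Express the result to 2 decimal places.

0.45

Σpᵢ² = 0.50² + 0.05² + 0.30² + 0.05² + 0.10² = 0.2500 + 0.0025 + 0.0900 + 0.0025 + 0.0100 = 0.3550
B = 1 / 0.3550 = 2.8169
Bₛ = (B − 1)/(n − 1) = (2.8169 − 1)/(5 − 1) = 1.8169/4 = 0.4542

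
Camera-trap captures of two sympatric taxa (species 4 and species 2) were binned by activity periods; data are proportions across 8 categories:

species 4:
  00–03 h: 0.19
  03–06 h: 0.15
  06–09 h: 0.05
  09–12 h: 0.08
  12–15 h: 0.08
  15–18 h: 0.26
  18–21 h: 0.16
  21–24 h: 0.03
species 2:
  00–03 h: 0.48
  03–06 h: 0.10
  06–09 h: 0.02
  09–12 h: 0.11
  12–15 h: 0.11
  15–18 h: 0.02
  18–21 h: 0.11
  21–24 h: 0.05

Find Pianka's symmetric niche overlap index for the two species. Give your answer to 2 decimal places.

Σ p₁ᵢp₂ᵢ = 0.0912 + 0.0150 + 0.0010 + 0.0088 + 0.0088 + 0.0052 + 0.0176 + 0.0015 = 0.1491
Σp_1ᵢ² = 0.19² + 0.15² + 0.05² + 0.08² + 0.08² + 0.26² + 0.16² + 0.03² = 0.0361 + 0.0225 + 0.0025 + 0.0064 + 0.0064 + 0.0676 + 0.0256 + 0.0009 = 0.1680
Σp_2ᵢ² = 0.48² + 0.10² + 0.02² + 0.11² + 0.11² + 0.02² + 0.11² + 0.05² = 0.2304 + 0.0100 + 0.0004 + 0.0121 + 0.0121 + 0.0004 + 0.0121 + 0.0025 = 0.2800
O = 0.1491 / √(0.1680 × 0.2800) = 0.1491 / 0.21689 = 0.6874

0.69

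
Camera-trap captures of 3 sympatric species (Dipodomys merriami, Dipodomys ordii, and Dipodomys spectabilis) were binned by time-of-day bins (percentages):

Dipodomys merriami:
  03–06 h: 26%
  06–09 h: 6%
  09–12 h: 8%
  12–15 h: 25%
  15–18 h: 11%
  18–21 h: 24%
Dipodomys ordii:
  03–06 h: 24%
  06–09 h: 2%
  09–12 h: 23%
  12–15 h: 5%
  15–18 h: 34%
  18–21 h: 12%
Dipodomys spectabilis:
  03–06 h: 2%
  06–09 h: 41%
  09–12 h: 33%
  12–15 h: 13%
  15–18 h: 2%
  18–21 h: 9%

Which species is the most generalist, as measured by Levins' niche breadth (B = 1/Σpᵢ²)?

Convert percentages to proportions (divide by 100).
Σp_merrᵢ² = 0.26² + 0.06² + 0.08² + 0.25² + 0.11² + 0.24² = 0.0676 + 0.0036 + 0.0064 + 0.0625 + 0.0121 + 0.0576 = 0.2098
B_merr = 1 / 0.2098 = 4.7664
Σp_ordiᵢ² = 0.24² + 0.02² + 0.23² + 0.05² + 0.34² + 0.12² = 0.0576 + 0.0004 + 0.0529 + 0.0025 + 0.1156 + 0.0144 = 0.2434
B_ordi = 1 / 0.2434 = 4.1085
Σp_specᵢ² = 0.02² + 0.41² + 0.33² + 0.13² + 0.02² + 0.09² = 0.0004 + 0.1681 + 0.1089 + 0.0169 + 0.0004 + 0.0081 = 0.3028
B_spec = 1 / 0.3028 = 3.3025
Highest B → broadest niche (most generalist): Dipodomys merriami (B = 4.77).

Dipodomys merriami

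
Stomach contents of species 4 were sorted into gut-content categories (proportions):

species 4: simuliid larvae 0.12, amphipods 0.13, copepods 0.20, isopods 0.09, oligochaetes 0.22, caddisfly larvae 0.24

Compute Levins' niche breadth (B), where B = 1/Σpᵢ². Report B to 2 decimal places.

5.39

Σpᵢ² = 0.12² + 0.13² + 0.20² + 0.09² + 0.22² + 0.24² = 0.0144 + 0.0169 + 0.0400 + 0.0081 + 0.0484 + 0.0576 = 0.1854
B = 1 / 0.1854 = 5.3937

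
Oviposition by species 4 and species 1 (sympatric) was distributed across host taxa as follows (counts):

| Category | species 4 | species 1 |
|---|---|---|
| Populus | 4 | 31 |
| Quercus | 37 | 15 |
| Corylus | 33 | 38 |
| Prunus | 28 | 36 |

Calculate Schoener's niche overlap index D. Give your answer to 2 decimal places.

Proportions for species 4 (n=102): 4/102=0.0392, 37/102=0.3627, 33/102=0.3235, 28/102=0.2745
Proportions for species 1 (n=120): 31/120=0.2583, 15/120=0.1250, 38/120=0.3167, 36/120=0.3000
Σ|p₁ᵢ − p₂ᵢ| = 0.2191 + 0.2377 + 0.0068 + 0.0255 = 0.4891
D = 1 − ½ × 0.4891 = 1 − 0.24455 = 0.75545

0.76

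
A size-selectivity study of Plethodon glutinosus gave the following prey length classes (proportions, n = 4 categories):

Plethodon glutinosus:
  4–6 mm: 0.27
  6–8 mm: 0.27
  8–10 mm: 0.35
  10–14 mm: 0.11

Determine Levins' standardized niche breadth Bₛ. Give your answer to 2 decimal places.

0.86

Σpᵢ² = 0.27² + 0.27² + 0.35² + 0.11² = 0.0729 + 0.0729 + 0.1225 + 0.0121 = 0.2804
B = 1 / 0.2804 = 3.5663
Bₛ = (B − 1)/(n − 1) = (3.5663 − 1)/(4 − 1) = 2.5663/3 = 0.8554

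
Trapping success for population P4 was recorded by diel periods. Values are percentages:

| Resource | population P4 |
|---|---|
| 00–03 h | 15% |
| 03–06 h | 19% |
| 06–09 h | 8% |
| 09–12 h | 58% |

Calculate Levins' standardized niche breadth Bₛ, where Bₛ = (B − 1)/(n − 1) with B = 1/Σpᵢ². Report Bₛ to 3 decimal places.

0.497

Convert percentages to proportions (divide by 100).
Σpᵢ² = 0.15² + 0.19² + 0.08² + 0.58² = 0.0225 + 0.0361 + 0.0064 + 0.3364 = 0.4014
B = 1 / 0.4014 = 2.49128
Bₛ = (B − 1)/(n − 1) = (2.49128 − 1)/(4 − 1) = 1.49128/3 = 0.49709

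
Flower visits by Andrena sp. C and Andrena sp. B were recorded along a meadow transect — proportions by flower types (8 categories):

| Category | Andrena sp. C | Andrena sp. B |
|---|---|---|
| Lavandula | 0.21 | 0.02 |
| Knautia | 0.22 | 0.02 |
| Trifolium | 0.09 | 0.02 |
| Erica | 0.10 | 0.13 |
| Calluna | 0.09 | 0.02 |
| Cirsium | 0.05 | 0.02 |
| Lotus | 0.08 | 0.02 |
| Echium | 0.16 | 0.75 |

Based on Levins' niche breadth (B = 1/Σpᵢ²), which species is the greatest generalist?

Σp_Cᵢ² = 0.21² + 0.22² + 0.09² + 0.10² + 0.09² + 0.05² + 0.08² + 0.16² = 0.0441 + 0.0484 + 0.0081 + 0.0100 + 0.0081 + 0.0025 + 0.0064 + 0.0256 = 0.1532
B_C = 1 / 0.1532 = 6.5274
Σp_Bᵢ² = 0.02² + 0.02² + 0.02² + 0.13² + 0.02² + 0.02² + 0.02² + 0.75² = 0.0004 + 0.0004 + 0.0004 + 0.0169 + 0.0004 + 0.0004 + 0.0004 + 0.5625 = 0.5818
B_B = 1 / 0.5818 = 1.7188
Highest B → broadest niche (most generalist): Andrena sp. C (B = 6.53).

Andrena sp. C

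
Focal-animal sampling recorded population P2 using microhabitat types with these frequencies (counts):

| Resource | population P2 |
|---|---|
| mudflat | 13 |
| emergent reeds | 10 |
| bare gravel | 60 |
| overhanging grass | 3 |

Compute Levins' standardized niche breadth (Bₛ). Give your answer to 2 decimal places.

Proportions for population P2 (n=86): 13/86=0.1512, 10/86=0.1163, 60/86=0.6977, 3/86=0.0349
Σpᵢ² = 0.1512² + 0.1163² + 0.6977² + 0.0349² = 0.022861 + 0.013526 + 0.486785 + 0.001218 = 0.524390
B = 1 / 0.524390 = 1.9070
Bₛ = (B − 1)/(n − 1) = (1.9070 − 1)/(4 − 1) = 0.9070/3 = 0.3023

0.30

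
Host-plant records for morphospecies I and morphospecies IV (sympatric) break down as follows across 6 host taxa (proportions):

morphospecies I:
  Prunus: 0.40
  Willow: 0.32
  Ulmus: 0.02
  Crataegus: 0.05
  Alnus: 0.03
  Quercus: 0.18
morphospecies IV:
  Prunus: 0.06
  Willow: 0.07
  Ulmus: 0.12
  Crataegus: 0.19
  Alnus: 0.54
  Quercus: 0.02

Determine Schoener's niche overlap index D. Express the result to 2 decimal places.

Σ|p₁ᵢ − p₂ᵢ| = 0.34 + 0.25 + 0.10 + 0.14 + 0.51 + 0.16 = 1.50
D = 1 − ½ × 1.50 = 1 − 0.750 = 0.2500

0.25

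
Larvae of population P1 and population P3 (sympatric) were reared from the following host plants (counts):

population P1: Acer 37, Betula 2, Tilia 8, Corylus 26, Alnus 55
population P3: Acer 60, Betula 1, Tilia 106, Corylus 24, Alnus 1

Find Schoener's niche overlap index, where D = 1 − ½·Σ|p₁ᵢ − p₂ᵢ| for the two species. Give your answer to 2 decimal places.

Proportions for population P1 (n=128): 37/128=0.2891, 2/128=0.0156, 8/128=0.0625, 26/128=0.2031, 55/128=0.4297
Proportions for population P3 (n=192): 60/192=0.3125, 1/192=0.0052, 106/192=0.5521, 24/192=0.1250, 1/192=0.0052
Σ|p₁ᵢ − p₂ᵢ| = 0.0234 + 0.0104 + 0.4896 + 0.0781 + 0.4245 = 1.0260
D = 1 − ½ × 1.0260 = 1 − 0.51300 = 0.48700

0.49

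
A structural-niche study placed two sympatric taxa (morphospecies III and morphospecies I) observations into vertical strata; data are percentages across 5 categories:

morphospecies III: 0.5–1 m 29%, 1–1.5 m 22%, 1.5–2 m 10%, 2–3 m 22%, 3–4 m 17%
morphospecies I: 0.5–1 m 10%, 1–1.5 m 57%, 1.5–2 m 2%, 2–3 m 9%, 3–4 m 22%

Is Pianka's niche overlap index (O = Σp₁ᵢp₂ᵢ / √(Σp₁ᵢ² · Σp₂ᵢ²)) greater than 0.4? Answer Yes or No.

Yes

Convert percentages to proportions (divide by 100).
Σ p₁ᵢp₂ᵢ = 0.0290 + 0.1254 + 0.0020 + 0.0198 + 0.0374 = 0.2136
Σp_1ᵢ² = 0.29² + 0.22² + 0.10² + 0.22² + 0.17² = 0.0841 + 0.0484 + 0.0100 + 0.0484 + 0.0289 = 0.2198
Σp_2ᵢ² = 0.10² + 0.57² + 0.02² + 0.09² + 0.22² = 0.0100 + 0.3249 + 0.0004 + 0.0081 + 0.0484 = 0.3918
O = 0.2136 / √(0.2198 × 0.3918) = 0.2136 / 0.29346 = 0.7279
O = 0.7279 > 0.4 → Yes.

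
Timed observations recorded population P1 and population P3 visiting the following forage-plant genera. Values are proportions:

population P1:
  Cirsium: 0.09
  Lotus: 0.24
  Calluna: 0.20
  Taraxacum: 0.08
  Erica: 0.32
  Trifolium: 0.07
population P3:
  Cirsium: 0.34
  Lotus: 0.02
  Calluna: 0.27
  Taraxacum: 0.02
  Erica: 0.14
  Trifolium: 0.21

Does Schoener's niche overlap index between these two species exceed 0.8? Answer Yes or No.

No

Σ|p₁ᵢ − p₂ᵢ| = 0.25 + 0.22 + 0.07 + 0.06 + 0.18 + 0.14 = 0.92
D = 1 − ½ × 0.92 = 1 − 0.460 = 0.5400
D = 0.5400 < 0.8 → No.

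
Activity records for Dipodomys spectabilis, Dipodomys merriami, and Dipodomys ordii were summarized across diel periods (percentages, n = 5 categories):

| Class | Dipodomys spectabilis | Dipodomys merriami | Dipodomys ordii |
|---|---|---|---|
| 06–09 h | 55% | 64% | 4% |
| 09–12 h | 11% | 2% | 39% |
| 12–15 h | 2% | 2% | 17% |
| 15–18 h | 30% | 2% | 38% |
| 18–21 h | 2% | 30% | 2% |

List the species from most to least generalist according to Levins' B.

Dipodomys ordii > Dipodomys spectabilis > Dipodomys merriami

Convert percentages to proportions (divide by 100).
Σp_specᵢ² = 0.55² + 0.11² + 0.02² + 0.30² + 0.02² = 0.3025 + 0.0121 + 0.0004 + 0.0900 + 0.0004 = 0.4054
B_spec = 1 / 0.4054 = 2.4667
Σp_merrᵢ² = 0.64² + 0.02² + 0.02² + 0.02² + 0.30² = 0.4096 + 0.0004 + 0.0004 + 0.0004 + 0.0900 = 0.5008
B_merr = 1 / 0.5008 = 1.9968
Σp_ordiᵢ² = 0.04² + 0.39² + 0.17² + 0.38² + 0.02² = 0.0016 + 0.1521 + 0.0289 + 0.1444 + 0.0004 = 0.3274
B_ordi = 1 / 0.3274 = 3.0544
Ranking by B (broadest → narrowest): Dipodomys ordii (3.05) > Dipodomys spectabilis (2.47) > Dipodomys merriami (2.00)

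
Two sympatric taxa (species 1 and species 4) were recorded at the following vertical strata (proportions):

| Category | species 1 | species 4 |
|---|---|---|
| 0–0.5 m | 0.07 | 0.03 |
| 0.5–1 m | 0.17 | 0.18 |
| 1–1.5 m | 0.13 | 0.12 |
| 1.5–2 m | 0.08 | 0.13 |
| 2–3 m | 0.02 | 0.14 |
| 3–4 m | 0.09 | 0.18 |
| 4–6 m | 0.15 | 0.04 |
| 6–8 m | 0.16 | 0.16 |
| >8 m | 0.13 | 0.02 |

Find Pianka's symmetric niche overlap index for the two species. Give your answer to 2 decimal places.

Σ p₁ᵢp₂ᵢ = 0.0021 + 0.0306 + 0.0156 + 0.0104 + 0.0028 + 0.0162 + 0.0060 + 0.0256 + 0.0026 = 0.1119
Σp_1ᵢ² = 0.07² + 0.17² + 0.13² + 0.08² + 0.02² + 0.09² + 0.15² + 0.16² + 0.13² = 0.0049 + 0.0289 + 0.0169 + 0.0064 + 0.0004 + 0.0081 + 0.0225 + 0.0256 + 0.0169 = 0.1306
Σp_2ᵢ² = 0.03² + 0.18² + 0.12² + 0.13² + 0.14² + 0.18² + 0.04² + 0.16² + 0.02² = 0.0009 + 0.0324 + 0.0144 + 0.0169 + 0.0196 + 0.0324 + 0.0016 + 0.0256 + 0.0004 = 0.1442
O = 0.1119 / √(0.1306 × 0.1442) = 0.1119 / 0.13723 = 0.8154

0.82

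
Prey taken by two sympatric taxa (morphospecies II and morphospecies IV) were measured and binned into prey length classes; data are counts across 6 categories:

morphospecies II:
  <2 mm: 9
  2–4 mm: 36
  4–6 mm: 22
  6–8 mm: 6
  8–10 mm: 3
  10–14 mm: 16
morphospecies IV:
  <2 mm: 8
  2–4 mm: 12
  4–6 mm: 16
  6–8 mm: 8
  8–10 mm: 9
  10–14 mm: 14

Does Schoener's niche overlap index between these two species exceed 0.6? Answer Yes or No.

Proportions for morphospecies II (n=92): 9/92=0.0978, 36/92=0.3913, 22/92=0.2391, 6/92=0.0652, 3/92=0.0326, 16/92=0.1739
Proportions for morphospecies IV (n=67): 8/67=0.1194, 12/67=0.1791, 16/67=0.2388, 8/67=0.1194, 9/67=0.1343, 14/67=0.2090
Σ|p₁ᵢ − p₂ᵢ| = 0.0216 + 0.2122 + 0.0003 + 0.0542 + 0.1017 + 0.0351 = 0.4251
D = 1 − ½ × 0.4251 = 1 − 0.21255 = 0.78745
D = 0.78745 > 0.6 → Yes.

Yes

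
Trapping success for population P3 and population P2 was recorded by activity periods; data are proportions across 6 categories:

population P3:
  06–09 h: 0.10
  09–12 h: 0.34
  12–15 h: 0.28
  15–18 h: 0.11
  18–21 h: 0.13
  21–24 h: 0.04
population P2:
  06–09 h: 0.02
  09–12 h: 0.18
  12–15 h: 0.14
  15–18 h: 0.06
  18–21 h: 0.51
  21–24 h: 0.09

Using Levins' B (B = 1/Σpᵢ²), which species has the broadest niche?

Σp_P3ᵢ² = 0.10² + 0.34² + 0.28² + 0.11² + 0.13² + 0.04² = 0.0100 + 0.1156 + 0.0784 + 0.0121 + 0.0169 + 0.0016 = 0.2346
B_P3 = 1 / 0.2346 = 4.2626
Σp_P2ᵢ² = 0.02² + 0.18² + 0.14² + 0.06² + 0.51² + 0.09² = 0.0004 + 0.0324 + 0.0196 + 0.0036 + 0.2601 + 0.0081 = 0.3242
B_P2 = 1 / 0.3242 = 3.0845
Highest B → broadest niche (most generalist): population P3 (B = 4.26).

population P3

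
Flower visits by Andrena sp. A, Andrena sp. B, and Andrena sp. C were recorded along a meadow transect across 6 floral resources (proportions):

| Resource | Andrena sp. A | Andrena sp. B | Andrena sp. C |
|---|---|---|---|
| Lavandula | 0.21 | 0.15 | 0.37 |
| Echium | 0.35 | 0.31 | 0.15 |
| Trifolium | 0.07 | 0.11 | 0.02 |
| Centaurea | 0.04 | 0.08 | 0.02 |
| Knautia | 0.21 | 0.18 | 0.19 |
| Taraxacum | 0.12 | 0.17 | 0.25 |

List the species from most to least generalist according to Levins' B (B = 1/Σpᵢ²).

Andrena sp. B > Andrena sp. A > Andrena sp. C

Σp_Aᵢ² = 0.21² + 0.35² + 0.07² + 0.04² + 0.21² + 0.12² = 0.0441 + 0.1225 + 0.0049 + 0.0016 + 0.0441 + 0.0144 = 0.2316
B_A = 1 / 0.2316 = 4.3178
Σp_Bᵢ² = 0.15² + 0.31² + 0.11² + 0.08² + 0.18² + 0.17² = 0.0225 + 0.0961 + 0.0121 + 0.0064 + 0.0324 + 0.0289 = 0.1984
B_B = 1 / 0.1984 = 5.0403
Σp_Cᵢ² = 0.37² + 0.15² + 0.02² + 0.02² + 0.19² + 0.25² = 0.1369 + 0.0225 + 0.0004 + 0.0004 + 0.0361 + 0.0625 = 0.2588
B_C = 1 / 0.2588 = 3.8640
Ranking by B (broadest → narrowest): Andrena sp. B (5.04) > Andrena sp. A (4.32) > Andrena sp. C (3.86)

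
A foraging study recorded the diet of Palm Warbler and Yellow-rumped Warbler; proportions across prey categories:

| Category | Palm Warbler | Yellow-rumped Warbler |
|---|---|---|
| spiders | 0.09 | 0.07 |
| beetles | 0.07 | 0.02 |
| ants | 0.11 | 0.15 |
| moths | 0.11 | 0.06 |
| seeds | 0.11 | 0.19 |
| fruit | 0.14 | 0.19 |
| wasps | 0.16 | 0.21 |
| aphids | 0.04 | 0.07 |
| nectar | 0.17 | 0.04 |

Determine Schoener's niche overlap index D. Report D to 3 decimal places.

Σ|p₁ᵢ − p₂ᵢ| = 0.02 + 0.05 + 0.04 + 0.05 + 0.08 + 0.05 + 0.05 + 0.03 + 0.13 = 0.50
D = 1 − ½ × 0.50 = 1 − 0.250 = 0.75000

0.750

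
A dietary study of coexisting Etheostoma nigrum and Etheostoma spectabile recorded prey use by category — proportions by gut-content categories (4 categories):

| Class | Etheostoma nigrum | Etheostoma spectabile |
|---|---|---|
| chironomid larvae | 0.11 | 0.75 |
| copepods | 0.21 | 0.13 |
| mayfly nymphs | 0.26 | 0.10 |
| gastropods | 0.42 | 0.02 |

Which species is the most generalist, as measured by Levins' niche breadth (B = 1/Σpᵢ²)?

Etheostoma nigrum

Σp_nigrᵢ² = 0.11² + 0.21² + 0.26² + 0.42² = 0.0121 + 0.0441 + 0.0676 + 0.1764 = 0.3002
B_nigr = 1 / 0.3002 = 3.3311
Σp_specᵢ² = 0.75² + 0.13² + 0.10² + 0.02² = 0.5625 + 0.0169 + 0.0100 + 0.0004 = 0.5898
B_spec = 1 / 0.5898 = 1.6955
Highest B → broadest niche (most generalist): Etheostoma nigrum (B = 3.33).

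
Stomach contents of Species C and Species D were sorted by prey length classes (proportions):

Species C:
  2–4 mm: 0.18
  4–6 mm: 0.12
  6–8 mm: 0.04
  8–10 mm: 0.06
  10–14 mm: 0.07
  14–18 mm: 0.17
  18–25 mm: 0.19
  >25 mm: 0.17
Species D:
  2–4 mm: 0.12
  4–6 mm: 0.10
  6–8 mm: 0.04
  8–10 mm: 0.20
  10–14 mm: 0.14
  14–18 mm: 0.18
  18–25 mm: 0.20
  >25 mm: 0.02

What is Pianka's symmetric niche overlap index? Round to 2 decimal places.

Σ p₁ᵢp₂ᵢ = 0.0216 + 0.0120 + 0.0016 + 0.0120 + 0.0098 + 0.0306 + 0.0380 + 0.0034 = 0.1290
Σp_1ᵢ² = 0.18² + 0.12² + 0.04² + 0.06² + 0.07² + 0.17² + 0.19² + 0.17² = 0.0324 + 0.0144 + 0.0016 + 0.0036 + 0.0049 + 0.0289 + 0.0361 + 0.0289 = 0.1508
Σp_2ᵢ² = 0.12² + 0.10² + 0.04² + 0.20² + 0.14² + 0.18² + 0.20² + 0.02² = 0.0144 + 0.0100 + 0.0016 + 0.0400 + 0.0196 + 0.0324 + 0.0400 + 0.0004 = 0.1584
O = 0.1290 / √(0.1508 × 0.1584) = 0.1290 / 0.15455 = 0.8347

0.83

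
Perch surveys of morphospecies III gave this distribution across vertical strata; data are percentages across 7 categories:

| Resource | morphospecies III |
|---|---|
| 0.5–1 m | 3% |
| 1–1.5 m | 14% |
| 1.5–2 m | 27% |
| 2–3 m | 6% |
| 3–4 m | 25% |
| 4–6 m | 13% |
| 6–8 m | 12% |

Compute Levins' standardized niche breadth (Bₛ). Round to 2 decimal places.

Convert percentages to proportions (divide by 100).
Σpᵢ² = 0.03² + 0.14² + 0.27² + 0.06² + 0.25² + 0.13² + 0.12² = 0.0009 + 0.0196 + 0.0729 + 0.0036 + 0.0625 + 0.0169 + 0.0144 = 0.1908
B = 1 / 0.1908 = 5.2411
Bₛ = (B − 1)/(n − 1) = (5.2411 − 1)/(7 − 1) = 4.2411/6 = 0.7069

0.71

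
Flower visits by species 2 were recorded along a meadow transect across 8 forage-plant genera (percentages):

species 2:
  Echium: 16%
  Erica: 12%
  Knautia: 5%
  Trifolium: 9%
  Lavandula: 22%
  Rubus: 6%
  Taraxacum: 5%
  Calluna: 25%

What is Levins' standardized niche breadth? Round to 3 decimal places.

Convert percentages to proportions (divide by 100).
Σpᵢ² = 0.16² + 0.12² + 0.05² + 0.09² + 0.22² + 0.06² + 0.05² + 0.25² = 0.0256 + 0.0144 + 0.0025 + 0.0081 + 0.0484 + 0.0036 + 0.0025 + 0.0625 = 0.1676
B = 1 / 0.1676 = 5.96659
Bₛ = (B − 1)/(n − 1) = (5.96659 − 1)/(8 − 1) = 4.96659/7 = 0.70951

0.710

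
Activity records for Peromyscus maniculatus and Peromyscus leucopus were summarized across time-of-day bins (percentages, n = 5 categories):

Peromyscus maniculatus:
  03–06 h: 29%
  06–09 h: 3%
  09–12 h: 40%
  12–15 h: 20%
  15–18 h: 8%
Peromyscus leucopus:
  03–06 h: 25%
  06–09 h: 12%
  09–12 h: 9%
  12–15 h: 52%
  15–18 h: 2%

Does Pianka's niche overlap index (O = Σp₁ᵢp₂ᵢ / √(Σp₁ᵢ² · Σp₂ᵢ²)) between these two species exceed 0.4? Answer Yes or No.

Convert percentages to proportions (divide by 100).
Σ p₁ᵢp₂ᵢ = 0.0725 + 0.0036 + 0.0360 + 0.1040 + 0.0016 = 0.2177
Σp_1ᵢ² = 0.29² + 0.03² + 0.40² + 0.20² + 0.08² = 0.0841 + 0.0009 + 0.1600 + 0.0400 + 0.0064 = 0.2914
Σp_2ᵢ² = 0.25² + 0.12² + 0.09² + 0.52² + 0.02² = 0.0625 + 0.0144 + 0.0081 + 0.2704 + 0.0004 = 0.3558
O = 0.2177 / √(0.2914 × 0.3558) = 0.2177 / 0.32199 = 0.6761
O = 0.6761 > 0.4 → Yes.

Yes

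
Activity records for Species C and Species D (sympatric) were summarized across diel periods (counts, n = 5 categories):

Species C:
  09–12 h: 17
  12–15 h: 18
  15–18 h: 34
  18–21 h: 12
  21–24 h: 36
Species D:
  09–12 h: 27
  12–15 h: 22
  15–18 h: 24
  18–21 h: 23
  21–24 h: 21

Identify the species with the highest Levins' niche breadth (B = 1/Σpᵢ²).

Species D

Proportions for Species C (n=117): 17/117=0.1453, 18/117=0.1538, 34/117=0.2906, 12/117=0.1026, 36/117=0.3077
Proportions for Species D (n=117): 27/117=0.2308, 22/117=0.1880, 24/117=0.2051, 23/117=0.1966, 21/117=0.1795
Σp_Cᵢ² = 0.1453² + 0.1538² + 0.2906² + 0.1026² + 0.3077² = 0.021112 + 0.023654 + 0.084448 + 0.010527 + 0.094679 = 0.234420
B_C = 1 / 0.234420 = 4.2658
Σp_Dᵢ² = 0.2308² + 0.1880² + 0.2051² + 0.1966² + 0.1795² = 0.053269 + 0.035344 + 0.042066 + 0.038652 + 0.032220 = 0.201551
B_D = 1 / 0.201551 = 4.9615
Highest B → broadest niche (most generalist): Species D (B = 4.96).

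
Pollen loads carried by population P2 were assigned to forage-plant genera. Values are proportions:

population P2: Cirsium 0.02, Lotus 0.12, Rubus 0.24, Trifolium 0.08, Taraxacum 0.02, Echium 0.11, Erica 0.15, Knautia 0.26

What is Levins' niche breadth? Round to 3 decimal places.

Σpᵢ² = 0.02² + 0.12² + 0.24² + 0.08² + 0.02² + 0.11² + 0.15² + 0.26² = 0.0004 + 0.0144 + 0.0576 + 0.0064 + 0.0004 + 0.0121 + 0.0225 + 0.0676 = 0.1814
B = 1 / 0.1814 = 5.51268

5.513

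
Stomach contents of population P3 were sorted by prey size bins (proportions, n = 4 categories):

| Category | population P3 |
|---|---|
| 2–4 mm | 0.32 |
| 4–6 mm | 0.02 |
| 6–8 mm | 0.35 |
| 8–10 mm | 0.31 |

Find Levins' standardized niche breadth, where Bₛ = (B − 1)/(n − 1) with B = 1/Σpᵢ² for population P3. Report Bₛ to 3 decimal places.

Σpᵢ² = 0.32² + 0.02² + 0.35² + 0.31² = 0.1024 + 0.0004 + 0.1225 + 0.0961 = 0.3214
B = 1 / 0.3214 = 3.11139
Bₛ = (B − 1)/(n − 1) = (3.11139 − 1)/(4 − 1) = 2.11139/3 = 0.70380

0.704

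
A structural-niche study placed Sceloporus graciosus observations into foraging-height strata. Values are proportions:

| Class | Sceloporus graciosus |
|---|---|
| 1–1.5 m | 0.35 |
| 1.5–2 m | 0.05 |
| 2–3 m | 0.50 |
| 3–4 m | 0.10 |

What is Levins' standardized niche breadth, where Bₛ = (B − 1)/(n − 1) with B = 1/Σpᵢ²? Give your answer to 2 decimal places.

Σpᵢ² = 0.35² + 0.05² + 0.50² + 0.10² = 0.1225 + 0.0025 + 0.2500 + 0.0100 = 0.3850
B = 1 / 0.3850 = 2.5974
Bₛ = (B − 1)/(n − 1) = (2.5974 − 1)/(4 − 1) = 1.5974/3 = 0.5325

0.53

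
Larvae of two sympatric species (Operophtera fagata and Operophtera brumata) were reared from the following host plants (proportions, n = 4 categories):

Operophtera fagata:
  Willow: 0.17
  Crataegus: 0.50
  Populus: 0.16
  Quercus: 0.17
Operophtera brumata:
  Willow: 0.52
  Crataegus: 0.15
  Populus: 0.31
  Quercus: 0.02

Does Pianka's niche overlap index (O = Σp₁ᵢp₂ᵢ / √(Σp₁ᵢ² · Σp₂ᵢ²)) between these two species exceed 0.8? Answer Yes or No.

Σ p₁ᵢp₂ᵢ = 0.0884 + 0.0750 + 0.0496 + 0.0034 = 0.2164
Σp_1ᵢ² = 0.17² + 0.50² + 0.16² + 0.17² = 0.0289 + 0.2500 + 0.0256 + 0.0289 = 0.3334
Σp_2ᵢ² = 0.52² + 0.15² + 0.31² + 0.02² = 0.2704 + 0.0225 + 0.0961 + 0.0004 = 0.3894
O = 0.2164 / √(0.3334 × 0.3894) = 0.2164 / 0.36031 = 0.6006
O = 0.6006 < 0.8 → No.

No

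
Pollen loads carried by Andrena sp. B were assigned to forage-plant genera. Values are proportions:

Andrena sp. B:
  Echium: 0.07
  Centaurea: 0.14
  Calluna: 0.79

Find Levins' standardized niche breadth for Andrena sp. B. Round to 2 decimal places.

0.27

Σpᵢ² = 0.07² + 0.14² + 0.79² = 0.0049 + 0.0196 + 0.6241 = 0.6486
B = 1 / 0.6486 = 1.5418
Bₛ = (B − 1)/(n − 1) = (1.5418 − 1)/(3 − 1) = 0.5418/2 = 0.2709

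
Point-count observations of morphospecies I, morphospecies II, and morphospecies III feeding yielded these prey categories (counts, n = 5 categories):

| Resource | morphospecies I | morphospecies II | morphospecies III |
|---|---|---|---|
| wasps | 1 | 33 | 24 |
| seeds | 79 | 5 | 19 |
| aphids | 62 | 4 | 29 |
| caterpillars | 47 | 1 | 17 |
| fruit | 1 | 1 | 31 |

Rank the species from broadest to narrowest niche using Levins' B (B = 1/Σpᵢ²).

morphospecies III > morphospecies I > morphospecies II

Proportions for morphospecies I (n=190): 1/190=0.0053, 79/190=0.4158, 62/190=0.3263, 47/190=0.2474, 1/190=0.0053
Proportions for morphospecies II (n=44): 33/44=0.7500, 5/44=0.1136, 4/44=0.0909, 1/44=0.0227, 1/44=0.0227
Proportions for morphospecies III (n=120): 24/120=0.2000, 19/120=0.1583, 29/120=0.2417, 17/120=0.1417, 31/120=0.2583
Σp_Iᵢ² = 0.0053² + 0.4158² + 0.3263² + 0.2474² + 0.0053² = 0.000028 + 0.172890 + 0.106472 + 0.061207 + 0.000028 = 0.340625
B_I = 1 / 0.340625 = 2.9358
Σp_IIᵢ² = 0.7500² + 0.1136² + 0.0909² + 0.0227² + 0.0227² = 0.562500 + 0.012905 + 0.008263 + 0.000515 + 0.000515 = 0.584698
B_II = 1 / 0.584698 = 1.7103
Σp_IIIᵢ² = 0.2000² + 0.1583² + 0.2417² + 0.1417² + 0.2583² = 0.040000 + 0.025059 + 0.058419 + 0.020079 + 0.066719 = 0.210276
B_III = 1 / 0.210276 = 4.7557
Ranking by B (broadest → narrowest): morphospecies III (4.76) > morphospecies I (2.94) > morphospecies II (1.71)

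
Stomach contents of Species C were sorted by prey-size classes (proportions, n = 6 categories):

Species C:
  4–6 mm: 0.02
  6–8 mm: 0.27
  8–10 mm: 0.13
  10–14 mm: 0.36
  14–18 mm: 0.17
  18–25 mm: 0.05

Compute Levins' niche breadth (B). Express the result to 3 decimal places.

3.981

Σpᵢ² = 0.02² + 0.27² + 0.13² + 0.36² + 0.17² + 0.05² = 0.0004 + 0.0729 + 0.0169 + 0.1296 + 0.0289 + 0.0025 = 0.2512
B = 1 / 0.2512 = 3.98089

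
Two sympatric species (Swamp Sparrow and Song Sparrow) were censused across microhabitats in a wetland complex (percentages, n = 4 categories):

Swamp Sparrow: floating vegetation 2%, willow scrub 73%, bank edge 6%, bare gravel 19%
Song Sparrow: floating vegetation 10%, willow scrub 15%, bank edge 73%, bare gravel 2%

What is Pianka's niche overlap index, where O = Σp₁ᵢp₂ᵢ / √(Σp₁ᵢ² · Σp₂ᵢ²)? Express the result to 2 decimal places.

Convert percentages to proportions (divide by 100).
Σ p₁ᵢp₂ᵢ = 0.0020 + 0.1095 + 0.0438 + 0.0038 = 0.1591
Σp_1ᵢ² = 0.02² + 0.73² + 0.06² + 0.19² = 0.0004 + 0.5329 + 0.0036 + 0.0361 = 0.5730
Σp_2ᵢ² = 0.10² + 0.15² + 0.73² + 0.02² = 0.0100 + 0.0225 + 0.5329 + 0.0004 = 0.5658
O = 0.1591 / √(0.5730 × 0.5658) = 0.1591 / 0.56939 = 0.2794

0.28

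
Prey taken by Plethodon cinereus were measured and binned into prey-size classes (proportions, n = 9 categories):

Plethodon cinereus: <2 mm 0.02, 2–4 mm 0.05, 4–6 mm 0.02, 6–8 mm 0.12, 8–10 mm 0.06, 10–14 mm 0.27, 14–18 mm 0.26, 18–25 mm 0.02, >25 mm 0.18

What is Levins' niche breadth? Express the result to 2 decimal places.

5.14

Σpᵢ² = 0.02² + 0.05² + 0.02² + 0.12² + 0.06² + 0.27² + 0.26² + 0.02² + 0.18² = 0.0004 + 0.0025 + 0.0004 + 0.0144 + 0.0036 + 0.0729 + 0.0676 + 0.0004 + 0.0324 = 0.1946
B = 1 / 0.1946 = 5.1387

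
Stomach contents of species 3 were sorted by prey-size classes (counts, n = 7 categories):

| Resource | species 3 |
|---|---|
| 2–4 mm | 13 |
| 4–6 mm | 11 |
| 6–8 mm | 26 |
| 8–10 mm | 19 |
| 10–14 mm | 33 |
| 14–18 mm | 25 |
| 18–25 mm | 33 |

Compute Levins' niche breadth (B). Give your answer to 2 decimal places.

6.20

Proportions for species 3 (n=160): 13/160=0.0813, 11/160=0.0688, 26/160=0.1625, 19/160=0.1188, 33/160=0.2063, 25/160=0.1563, 33/160=0.2063
Σpᵢ² = 0.0813² + 0.0688² + 0.1625² + 0.1188² + 0.2063² + 0.1563² + 0.2063² = 0.006610 + 0.004733 + 0.026406 + 0.014113 + 0.042560 + 0.024430 + 0.042560 = 0.161412
B = 1 / 0.161412 = 6.1953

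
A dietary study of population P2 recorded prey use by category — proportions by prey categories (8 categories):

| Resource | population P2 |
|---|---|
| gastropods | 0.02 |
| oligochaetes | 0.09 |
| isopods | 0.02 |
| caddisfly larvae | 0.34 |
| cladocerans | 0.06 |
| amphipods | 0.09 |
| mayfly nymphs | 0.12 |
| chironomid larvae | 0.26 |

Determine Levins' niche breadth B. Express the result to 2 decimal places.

Σpᵢ² = 0.02² + 0.09² + 0.02² + 0.34² + 0.06² + 0.09² + 0.12² + 0.26² = 0.0004 + 0.0081 + 0.0004 + 0.1156 + 0.0036 + 0.0081 + 0.0144 + 0.0676 = 0.2182
B = 1 / 0.2182 = 4.5830

4.58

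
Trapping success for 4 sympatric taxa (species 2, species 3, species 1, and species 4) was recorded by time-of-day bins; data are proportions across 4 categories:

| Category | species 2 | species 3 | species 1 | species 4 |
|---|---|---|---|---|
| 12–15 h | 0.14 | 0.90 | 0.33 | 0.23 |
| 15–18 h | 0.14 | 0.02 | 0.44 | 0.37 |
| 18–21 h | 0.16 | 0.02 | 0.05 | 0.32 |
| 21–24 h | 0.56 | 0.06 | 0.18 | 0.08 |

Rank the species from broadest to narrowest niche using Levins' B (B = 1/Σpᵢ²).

species 4 > species 1 > species 2 > species 3

Σp_2ᵢ² = 0.14² + 0.14² + 0.16² + 0.56² = 0.0196 + 0.0196 + 0.0256 + 0.3136 = 0.3784
B_2 = 1 / 0.3784 = 2.6427
Σp_3ᵢ² = 0.90² + 0.02² + 0.02² + 0.06² = 0.8100 + 0.0004 + 0.0004 + 0.0036 = 0.8144
B_3 = 1 / 0.8144 = 1.2279
Σp_1ᵢ² = 0.33² + 0.44² + 0.05² + 0.18² = 0.1089 + 0.1936 + 0.0025 + 0.0324 = 0.3374
B_1 = 1 / 0.3374 = 2.9638
Σp_4ᵢ² = 0.23² + 0.37² + 0.32² + 0.08² = 0.0529 + 0.1369 + 0.1024 + 0.0064 = 0.2986
B_4 = 1 / 0.2986 = 3.3490
Ranking by B (broadest → narrowest): species 4 (3.35) > species 1 (2.96) > species 2 (2.64) > species 3 (1.23)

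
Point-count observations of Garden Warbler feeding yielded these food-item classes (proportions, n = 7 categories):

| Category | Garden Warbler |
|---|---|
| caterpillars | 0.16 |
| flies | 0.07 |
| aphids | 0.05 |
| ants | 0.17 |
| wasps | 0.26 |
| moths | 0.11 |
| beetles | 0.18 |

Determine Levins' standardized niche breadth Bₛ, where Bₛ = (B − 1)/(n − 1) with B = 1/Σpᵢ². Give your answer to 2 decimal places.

0.79

Σpᵢ² = 0.16² + 0.07² + 0.05² + 0.17² + 0.26² + 0.11² + 0.18² = 0.0256 + 0.0049 + 0.0025 + 0.0289 + 0.0676 + 0.0121 + 0.0324 = 0.1740
B = 1 / 0.1740 = 5.7471
Bₛ = (B − 1)/(n − 1) = (5.7471 − 1)/(7 − 1) = 4.7471/6 = 0.7912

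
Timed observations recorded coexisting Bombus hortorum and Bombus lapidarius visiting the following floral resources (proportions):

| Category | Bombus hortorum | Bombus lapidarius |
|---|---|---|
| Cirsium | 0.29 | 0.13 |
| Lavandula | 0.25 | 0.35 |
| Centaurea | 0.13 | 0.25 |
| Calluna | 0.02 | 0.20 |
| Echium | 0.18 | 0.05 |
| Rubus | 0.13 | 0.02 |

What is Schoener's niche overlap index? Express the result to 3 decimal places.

Σ|p₁ᵢ − p₂ᵢ| = 0.16 + 0.10 + 0.12 + 0.18 + 0.13 + 0.11 = 0.80
D = 1 − ½ × 0.80 = 1 − 0.400 = 0.60000

0.600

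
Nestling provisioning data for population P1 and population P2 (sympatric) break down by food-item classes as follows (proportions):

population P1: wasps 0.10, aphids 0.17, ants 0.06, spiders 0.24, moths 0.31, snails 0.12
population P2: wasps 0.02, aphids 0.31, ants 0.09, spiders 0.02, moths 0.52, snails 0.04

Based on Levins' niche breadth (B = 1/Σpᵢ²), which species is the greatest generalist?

Σp_P1ᵢ² = 0.10² + 0.17² + 0.06² + 0.24² + 0.31² + 0.12² = 0.0100 + 0.0289 + 0.0036 + 0.0576 + 0.0961 + 0.0144 = 0.2106
B_P1 = 1 / 0.2106 = 4.7483
Σp_P2ᵢ² = 0.02² + 0.31² + 0.09² + 0.02² + 0.52² + 0.04² = 0.0004 + 0.0961 + 0.0081 + 0.0004 + 0.2704 + 0.0016 = 0.3770
B_P2 = 1 / 0.3770 = 2.6525
Highest B → broadest niche (most generalist): population P1 (B = 4.75).

population P1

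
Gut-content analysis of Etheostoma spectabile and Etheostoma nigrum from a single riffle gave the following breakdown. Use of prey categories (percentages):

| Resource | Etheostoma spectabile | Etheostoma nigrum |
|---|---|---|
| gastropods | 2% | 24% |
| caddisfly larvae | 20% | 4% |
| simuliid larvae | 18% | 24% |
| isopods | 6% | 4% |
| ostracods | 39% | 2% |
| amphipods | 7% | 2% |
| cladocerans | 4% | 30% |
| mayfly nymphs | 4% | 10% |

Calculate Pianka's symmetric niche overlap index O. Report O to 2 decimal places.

0.37

Convert percentages to proportions (divide by 100).
Σ p₁ᵢp₂ᵢ = 0.0048 + 0.0080 + 0.0432 + 0.0024 + 0.0078 + 0.0014 + 0.0120 + 0.0040 = 0.0836
Σp_1ᵢ² = 0.02² + 0.20² + 0.18² + 0.06² + 0.39² + 0.07² + 0.04² + 0.04² = 0.0004 + 0.0400 + 0.0324 + 0.0036 + 0.1521 + 0.0049 + 0.0016 + 0.0016 = 0.2366
Σp_2ᵢ² = 0.24² + 0.04² + 0.24² + 0.04² + 0.02² + 0.02² + 0.30² + 0.10² = 0.0576 + 0.0016 + 0.0576 + 0.0016 + 0.0004 + 0.0004 + 0.0900 + 0.0100 = 0.2192
O = 0.0836 / √(0.2366 × 0.2192) = 0.0836 / 0.22773 = 0.3671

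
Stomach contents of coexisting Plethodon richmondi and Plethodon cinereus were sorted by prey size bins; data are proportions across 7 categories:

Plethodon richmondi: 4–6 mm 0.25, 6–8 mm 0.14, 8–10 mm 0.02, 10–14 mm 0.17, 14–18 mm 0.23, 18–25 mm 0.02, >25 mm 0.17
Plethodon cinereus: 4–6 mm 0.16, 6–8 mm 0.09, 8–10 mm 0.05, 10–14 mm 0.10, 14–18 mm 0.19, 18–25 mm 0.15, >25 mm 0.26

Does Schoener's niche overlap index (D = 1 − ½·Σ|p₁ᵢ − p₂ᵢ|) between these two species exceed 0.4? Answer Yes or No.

Yes

Σ|p₁ᵢ − p₂ᵢ| = 0.09 + 0.05 + 0.03 + 0.07 + 0.04 + 0.13 + 0.09 = 0.50
D = 1 − ½ × 0.50 = 1 − 0.250 = 0.7500
D = 0.7500 > 0.4 → Yes.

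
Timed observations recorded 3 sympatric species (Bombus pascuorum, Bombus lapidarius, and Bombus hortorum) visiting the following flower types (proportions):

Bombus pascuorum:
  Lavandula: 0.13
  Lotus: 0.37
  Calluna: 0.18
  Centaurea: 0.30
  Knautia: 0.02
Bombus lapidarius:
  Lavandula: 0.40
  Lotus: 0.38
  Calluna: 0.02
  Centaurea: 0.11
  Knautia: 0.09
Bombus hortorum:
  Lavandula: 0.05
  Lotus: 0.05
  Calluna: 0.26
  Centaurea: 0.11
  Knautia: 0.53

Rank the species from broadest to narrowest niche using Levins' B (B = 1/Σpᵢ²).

Σp_pascᵢ² = 0.13² + 0.37² + 0.18² + 0.30² + 0.02² = 0.0169 + 0.1369 + 0.0324 + 0.0900 + 0.0004 = 0.2766
B_pasc = 1 / 0.2766 = 3.6153
Σp_lapiᵢ² = 0.40² + 0.38² + 0.02² + 0.11² + 0.09² = 0.1600 + 0.1444 + 0.0004 + 0.0121 + 0.0081 = 0.3250
B_lapi = 1 / 0.3250 = 3.0769
Σp_hortᵢ² = 0.05² + 0.05² + 0.26² + 0.11² + 0.53² = 0.0025 + 0.0025 + 0.0676 + 0.0121 + 0.2809 = 0.3656
B_hort = 1 / 0.3656 = 2.7352
Ranking by B (broadest → narrowest): Bombus pascuorum (3.62) > Bombus lapidarius (3.08) > Bombus hortorum (2.74)

Bombus pascuorum > Bombus lapidarius > Bombus hortorum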